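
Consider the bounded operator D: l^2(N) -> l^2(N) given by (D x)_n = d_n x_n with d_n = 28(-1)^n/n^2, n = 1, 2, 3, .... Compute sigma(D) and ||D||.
sigma(D) = {28(-1)^n/n^2 : n ≥ 1} ∪ {0}; ||D|| = 28

A bounded diagonal operator on l^2 with diagonal entries d_n has spectrum equal to the closure of {d_n : n ≥ 1}: every d_n is an eigenvalue (with eigenvector e_n), so {d_n} ⊂ sigma(D); the spectrum is closed, so its closure is too; and for lambda not in the closure, (D - lambda I) has bounded inverse (the diagonal entries 1/(d_n - lambda) are bounded). For our sequence d_n = 28(-1)^n/n^2, n = 1, 2, 3, ...:
  - {d_n} = {28(-1)^n/n^2 : n ≥ 1}; the only limit point is 0
  - closure = {28(-1)^n/n^2 : n ≥ 1} ∪ {0}
For the norm: a diagonal operator has ||D|| = sup_n |d_n|. Here |d_n| = 28/n^2 is decreasing, so sup_n |d_n| = |d_1| = 28. So ||D|| = 28.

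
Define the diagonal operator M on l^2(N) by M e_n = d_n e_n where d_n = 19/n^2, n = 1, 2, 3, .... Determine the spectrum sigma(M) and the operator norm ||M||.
sigma(M) = {19/n^2 : n ≥ 1} ∪ {0}; ||M|| = 19

A bounded diagonal operator on l^2 with diagonal entries d_n has spectrum equal to the closure of {d_n : n ≥ 1}: every d_n is an eigenvalue (with eigenvector e_n), so {d_n} ⊂ sigma(M); the spectrum is closed, so its closure is too; and for lambda not in the closure, (M - lambda I) has bounded inverse (the diagonal entries 1/(d_n - lambda) are bounded). For our sequence d_n = 19/n^2, n = 1, 2, 3, ...:
  - {d_n} = {19/n^2 : n ≥ 1}; the only limit point is 0
  - closure = {19/n^2 : n ≥ 1} ∪ {0}
For the norm: a diagonal operator has ||M|| = sup_n |d_n|. Here d_n = 19/n^2 is positive and decreasing, so sup_n |d_n| = d_1 = 19. So ||M|| = 19.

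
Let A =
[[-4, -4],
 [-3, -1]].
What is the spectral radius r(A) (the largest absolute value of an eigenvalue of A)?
r(A) = (5 + sqrt(57))/2 ≈ 6.2749

The eigenvalues of A are the roots of its characteristic polynomial. With M = A (coefficients from the trace and determinant):
  p(λ) = det(λ I - M) = λ^2 + 5λ - 8.
For λ^2 + 5λ - 8 the discriminant is 57. It is nonnegative but not a perfect square, so the roots are real and irrational: λ = (-5 ± sqrt(57))/2 ≈ 1.2749, -6.2749.
Thus the eigenvalues (to 4 decimals) are 1.2749 (modulus 1.2749); -6.2749 (modulus 6.2749). The spectral radius is the largest modulus: r(A) = (5 + sqrt(57))/2 ≈ 6.2749. (Cross-check: r(A) ≤ ||A||_2 ≈ 6.3574; equality holds whenever A is normal, though it can also hold for some non-normal A.)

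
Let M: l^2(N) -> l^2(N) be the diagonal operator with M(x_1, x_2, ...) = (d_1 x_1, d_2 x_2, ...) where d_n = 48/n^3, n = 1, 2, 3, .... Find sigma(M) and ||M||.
sigma(M) = {48/n^3 : n ≥ 1} ∪ {0}; ||M|| = 48

A bounded diagonal operator on l^2 with diagonal entries d_n has spectrum equal to the closure of {d_n : n ≥ 1}: every d_n is an eigenvalue (with eigenvector e_n), so {d_n} ⊂ sigma(M); the spectrum is closed, so its closure is too; and for lambda not in the closure, (M - lambda I) has bounded inverse (the diagonal entries 1/(d_n - lambda) are bounded). For our sequence d_n = 48/n^3, n = 1, 2, 3, ...:
  - {d_n} = {48/n^3 : n ≥ 1}; the only limit point is 0
  - closure = {48/n^3 : n ≥ 1} ∪ {0}
For the norm: a diagonal operator has ||M|| = sup_n |d_n|. Here d_n = 48/n^3 is positive and decreasing, so sup_n |d_n| = d_1 = 48. So ||M|| = 48.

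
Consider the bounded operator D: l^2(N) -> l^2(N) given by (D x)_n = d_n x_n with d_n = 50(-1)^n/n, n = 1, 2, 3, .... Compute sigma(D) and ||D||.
sigma(D) = {50(-1)^n/n : n ≥ 1} ∪ {0}; ||D|| = 50

A bounded diagonal operator on l^2 with diagonal entries d_n has spectrum equal to the closure of {d_n : n ≥ 1}: every d_n is an eigenvalue (with eigenvector e_n), so {d_n} ⊂ sigma(D); the spectrum is closed, so its closure is too; and for lambda not in the closure, (D - lambda I) has bounded inverse (the diagonal entries 1/(d_n - lambda) are bounded). For our sequence d_n = 50(-1)^n/n, n = 1, 2, 3, ...:
  - {d_n} = {50(-1)^n/n : n ≥ 1}; the only limit point is 0
  - closure = {50(-1)^n/n : n ≥ 1} ∪ {0}
For the norm: a diagonal operator has ||D|| = sup_n |d_n|. Here |d_n| = 50/n is decreasing, so sup_n |d_n| = |d_1| = 50. So ||D|| = 50.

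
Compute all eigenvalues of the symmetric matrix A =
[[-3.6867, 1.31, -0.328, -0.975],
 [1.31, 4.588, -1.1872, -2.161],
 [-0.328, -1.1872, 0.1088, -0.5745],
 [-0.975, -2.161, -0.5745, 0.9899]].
sigma(A) ≈ {-4, -1, 1, 6}

A is real symmetric, so its spectrum consists of real eigenvalues. Expanding the characteristic polynomial of the displayed matrix gives
  det(λ I - A) = p(λ) = λ^4 + (-2)λ^3 + (-25)λ^2 + (2)λ + (24).
Solving p(λ) = 0 yields eigenvalues ≈ -4, -1, 1, 6. (A is shown rounded to 4 decimals, so these recover the underlying integer eigenvalues to within that precision.)
Verification: the trace of A = 2 equals the sum of eigenvalues 2, and det(A) ≈ 23.9991 matches the eigenvalue product 24.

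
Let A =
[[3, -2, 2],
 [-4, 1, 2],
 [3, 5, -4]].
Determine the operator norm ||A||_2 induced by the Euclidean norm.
||A||_2 ≈ 7.5429 (= sqrt(largest eigenvalue of A^T A))

||A||_2 = sigma_max(A) = sqrt(lambda_max(A^T A)). Form the symmetric matrix M = A^T A =
[[34, 5, -14],
 [5, 30, -22],
 [-14, -22, 24]].
Its characteristic polynomial (trace, sum of principal 2x2 minors, determinant of M give the coefficients) is
  p(λ) = det(λ I - M) = λ^3 - 88λ^2 + 1851λ - 4624.
No integer candidate from the rational root theorem (±divisors of 4624) is a root, so the roots are irrational. The cubic discriminant is Δ = 1540599092 > 0, so there are three distinct real roots. p(2) = -1266 and p(3) = 164 have opposite signs, so a root lies in (2, 3); Newton's method refines it to λ ≈ 2.8794. p(28) = 164 and p(29) = -564 have opposite signs, so a root lies in (28, 29); Newton's method refines it to λ ≈ 28.2259. p(56) = -1320 and p(57) = 164 have opposite signs, so a root lies in (56, 57); Newton's method refines it to λ ≈ 56.8947. Check (Vieta): the three roots sum to 88, matching tr M = 88.
So the eigenvalues of A^T A are ≈ 2.8794, 28.2259, 56.8947 (all ≥ 0, as they must be for A^T A). The largest is λ_max ≈ 56.8947, hence ||A||_2 = sqrt(λ_max) ≈ 7.5429.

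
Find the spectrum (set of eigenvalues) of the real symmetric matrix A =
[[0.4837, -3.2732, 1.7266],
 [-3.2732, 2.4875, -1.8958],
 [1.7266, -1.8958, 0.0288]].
sigma(A) ≈ {-2, -1, 6}

A is real symmetric, so its spectrum consists of real eigenvalues. Expanding the characteristic polynomial of the displayed matrix gives
  det(λ I - A) = p(λ) = λ^3 + (-3)λ^2 + (-16)λ + (-12).
Solving p(λ) = 0 yields eigenvalues ≈ -2, -1, 6. (A is shown rounded to 4 decimals, so these recover the underlying integer eigenvalues to within that precision.)
Verification: the trace of A = 3 equals the sum of eigenvalues 3, and det(A) ≈ 12.0003 matches the eigenvalue product 12.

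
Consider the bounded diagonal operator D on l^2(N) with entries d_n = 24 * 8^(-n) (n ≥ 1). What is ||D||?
||D|| = 3 (attained at n = 1)

For D diagonal, ||D|| = sup_n |d_n|. The sequence d_n = 24 * 8^(-n) is positive and strictly decreasing (ratio 8^(-1) < 1), so the supremum is d_1 = 24/8 = 3. Hence ||D|| = 3.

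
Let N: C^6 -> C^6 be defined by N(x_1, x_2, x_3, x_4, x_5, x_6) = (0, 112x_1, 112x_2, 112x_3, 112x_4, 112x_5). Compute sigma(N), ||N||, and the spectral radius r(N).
sigma(N) = {0}; ||N|| = 112; r(N) = 0. (N is nilpotent with N^6 = 0.)

On C^6, N is a strictly lower-triangular matrix with 112 on the subdiagonal and zeros elsewhere, so its characteristic polynomial is lambda^6 and every eigenvalue is 0: sigma(N) = {0}. For the operator norm, N e_i = 112e_{i+1} for i = 1, ..., 5 and N e_6 = 0, so the singular values of N are 112 (with multiplicity 5) and 0; hence ||N|| = 112. The spectral radius r(N) = max|lambda| = 0. Note ||N|| > r(N) — characteristic of non-normal nilpotent operators. Indeed N^6 = 0.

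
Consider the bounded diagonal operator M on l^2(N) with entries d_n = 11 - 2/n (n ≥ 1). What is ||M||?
||M|| = 11

For a diagonal operator on l^2 with entries d_n, ||M|| = sup_n |d_n|. Here d_1 = 9, d_2 = 10, ..., and d_n = 11 - 2/n increases monotonically toward 11. All terms lie in [9, 11), so |d_n| = d_n and the supremum is the limit 11, which is not attained by any individual d_n. Hence ||M|| = 11.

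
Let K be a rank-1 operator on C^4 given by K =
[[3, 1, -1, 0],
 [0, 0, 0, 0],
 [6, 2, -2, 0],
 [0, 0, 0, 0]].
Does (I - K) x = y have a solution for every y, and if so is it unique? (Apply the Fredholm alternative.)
(I - K) is singular (det(I - K) = 0, i.e. 1 ∈ sigma(K)). (I - K) x = y is solvable iff y ⊥ ker((I - K)^*) = span{(3, 1, -1, 0)}, i.e. iff 3y_1 + y_2 - y_3 = 0. When solvable, the solutions are x = y + c·(1, 0, 2, 0), c arbitrary (ker(I - K) = span{(1, 0, 2, 0)}, dimension 1).

K has rank 1, so it is an outer product K = u v^T: every row of K is a multiple of one row vector. Reading off the entries, u = (1, 0, 2, 0) and v = (3, 1, -1, 0) (row i of K equals u_i·v^T). A rank-one matrix u v^T satisfies K u = u (v·u) and kills the (3)-dimensional subspace v^⊥, so its characteristic polynomial is lambda^3 (lambda - v·u) with v·u = tr K = 1. Hence the eigenvalues of I - K are 1 (multiplicity 3) and 1 - (1) = 0, so det(I - K) = 0. (Direct check: I - K =
[[-2, -1, 1, 0],
 [0, 1, 0, 0],
 [-6, -2, 3, 0],
 [0, 0, 0, 1]]
has determinant 0.) So 1 is an eigenvalue of K and (I - K) is not invertible. The finite-dimensional Fredholm alternative says: either (I - K) is invertible, or ker(I - K) ≠ {0} and then range(I - K) = ker((I - K)^*)^⊥, with dim ker(I - K) = dim ker((I - K)^*). We are in the second case, so we need both kernels. Kernel of I - K: (I - K) u = u - u (v·u) = u - u = 0, so ker(I - K) = span{u} = span{(1, 0, 2, 0)} (it is exactly 1-dimensional because rank(I - K) = 3). Kernel of the adjoint: K is real, so (I - K)^* = I - K^T = I - v u^T, and (I - v u^T) v = v - v (u·v) = 0; hence ker((I - K)^*) = span{v} = span{(3, 1, -1, 0)}. Therefore (I - K) x = y is solvable iff <y, v> = 0, i.e. iff 3y_1 + y_2 - y_3 = 0. When this holds, K y = u (v·y) = 0, so (I - K) y = y and x = y is a particular solution; the full solution set is the line x = y + c·u = y + c·(1, 0, 2, 0), c ∈ C.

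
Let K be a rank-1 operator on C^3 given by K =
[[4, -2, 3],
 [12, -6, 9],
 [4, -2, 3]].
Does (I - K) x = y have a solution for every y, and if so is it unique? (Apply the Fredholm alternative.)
(I - K) is singular (det(I - K) = 0, i.e. 1 ∈ sigma(K)). (I - K) x = y is solvable iff y ⊥ ker((I - K)^*) = span{(4, -2, 3)}, i.e. iff 4y_1 - 2y_2 + 3y_3 = 0. When solvable, the solutions are x = y + c·(1, 3, 1), c arbitrary (ker(I - K) = span{(1, 3, 1)}, dimension 1).

K has rank 1, so it is an outer product K = u v^T: every row of K is a multiple of one row vector. Reading off the entries, u = (1, 3, 1) and v = (4, -2, 3) (row i of K equals u_i·v^T). A rank-one matrix u v^T satisfies K u = u (v·u) and kills the (2)-dimensional subspace v^⊥, so its characteristic polynomial is lambda^2 (lambda - v·u) with v·u = tr K = 1. Hence the eigenvalues of I - K are 1 (multiplicity 2) and 1 - (1) = 0, so det(I - K) = 0. (Direct check: I - K =
[[-3, 2, -3],
 [-12, 7, -9],
 [-4, 2, -2]]
has determinant 0.) So 1 is an eigenvalue of K and (I - K) is not invertible. The finite-dimensional Fredholm alternative says: either (I - K) is invertible, or ker(I - K) ≠ {0} and then range(I - K) = ker((I - K)^*)^⊥, with dim ker(I - K) = dim ker((I - K)^*). We are in the second case, so we need both kernels. Kernel of I - K: (I - K) u = u - u (v·u) = u - u = 0, so ker(I - K) = span{u} = span{(1, 3, 1)} (it is exactly 1-dimensional because rank(I - K) = 2). Kernel of the adjoint: K is real, so (I - K)^* = I - K^T = I - v u^T, and (I - v u^T) v = v - v (u·v) = 0; hence ker((I - K)^*) = span{v} = span{(4, -2, 3)}. Therefore (I - K) x = y is solvable iff <y, v> = 0, i.e. iff 4y_1 - 2y_2 + 3y_3 = 0. When this holds, K y = u (v·y) = 0, so (I - K) y = y and x = y is a particular solution; the full solution set is the line x = y + c·u = y + c·(1, 3, 1), c ∈ C.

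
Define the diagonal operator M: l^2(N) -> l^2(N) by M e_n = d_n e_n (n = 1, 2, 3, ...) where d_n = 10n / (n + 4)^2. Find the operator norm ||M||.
||M|| = 5/8 (attained at n = 4)

For M diagonal, ||M|| = sup_n |d_n|. Treat f(x) = 10x / (x + 4)^2 for real x > 0. By the quotient rule, f'(x) = 10(4 - x)/(x + 4)^3, which is positive for x < 4 and negative for x > 4. So f has a unique maximum at x = 4, and since 4 is a positive integer, the supremum over n ≥ 1 is attained at n = 4: d_4 = 10·4/(4 + 4)^2 = 10·4/64 = 5/8. Hence ||M|| = 5/8.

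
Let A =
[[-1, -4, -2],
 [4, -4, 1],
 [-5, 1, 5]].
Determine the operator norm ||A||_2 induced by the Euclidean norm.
||A||_2 ≈ 8.168 (= sqrt(largest eigenvalue of A^T A))

||A||_2 = sigma_max(A) = sqrt(lambda_max(A^T A)). Form the symmetric matrix M = A^T A =
[[42, -17, -19],
 [-17, 33, 9],
 [-19, 9, 30]].
Its characteristic polynomial (trace, sum of principal 2x2 minors, determinant of M give the coefficients) is
  p(λ) = det(λ I - M) = λ^3 - 105λ^2 + 2905λ - 23409.
No integer candidate from the rational root theorem (±divisors of 23409) is a root, so the roots are irrational. The cubic discriminant is Δ = 313855088 > 0, so there are three distinct real roots. p(15) = -84 and p(16) = 287 have opposite signs, so a root lies in (15, 16); Newton's method refines it to λ ≈ 15.201. p(23) = 28 and p(24) = -345 have opposite signs, so a root lies in (23, 24); Newton's method refines it to λ ≈ 23.0821. p(66) = -1563 and p(67) = 644 have opposite signs, so a root lies in (66, 67); Newton's method refines it to λ ≈ 66.7169. Check (Vieta): the three roots sum to 105, matching tr M = 105.
So the eigenvalues of A^T A are ≈ 15.201, 23.0821, 66.7169 (all ≥ 0, as they must be for A^T A). The largest is λ_max ≈ 66.7169, hence ||A||_2 = sqrt(λ_max) ≈ 8.168.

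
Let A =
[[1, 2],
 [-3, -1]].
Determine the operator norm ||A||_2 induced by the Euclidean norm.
||A||_2 = sqrt((15 + sqrt(125))/2) ≈ 3.618 (= sqrt(largest eigenvalue of A^T A))

||A||_2 = sigma_max(A) = sqrt(lambda_max(A^T A)). Form the symmetric matrix M = A^T A =
[[10, 5],
 [5, 5]].
Its characteristic polynomial (trace, determinant of M give the coefficients) is
  p(λ) = det(λ I - M) = λ^2 - 15λ + 25.
For λ^2 - 15λ + 25 the discriminant is 125. It is nonnegative but not a perfect square, so the roots are real and irrational: λ = (15 ± sqrt(125))/2 ≈ 13.0902, 1.9098.
So the eigenvalues of A^T A are ≈ 1.9098, 13.0902 (all ≥ 0, as they must be for A^T A). The largest is λ_max = (15 + sqrt(125))/2 ≈ 13.0902, hence ||A||_2 = sqrt(λ_max) = sqrt((15 + sqrt(125))/2) ≈ 3.618.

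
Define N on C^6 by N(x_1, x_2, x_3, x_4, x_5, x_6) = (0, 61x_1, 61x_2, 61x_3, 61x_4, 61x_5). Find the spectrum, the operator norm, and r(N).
sigma(N) = {0}; ||N|| = 61; r(N) = 0. (N is nilpotent with N^6 = 0.)

On C^6, N is a strictly lower-triangular matrix with 61 on the subdiagonal and zeros elsewhere, so its characteristic polynomial is lambda^6 and every eigenvalue is 0: sigma(N) = {0}. For the operator norm, N e_i = 61e_{i+1} for i = 1, ..., 5 and N e_6 = 0, so the singular values of N are 61 (with multiplicity 5) and 0; hence ||N|| = 61. The spectral radius r(N) = max|lambda| = 0. Note ||N|| > r(N) — characteristic of non-normal nilpotent operators. Indeed N^6 = 0.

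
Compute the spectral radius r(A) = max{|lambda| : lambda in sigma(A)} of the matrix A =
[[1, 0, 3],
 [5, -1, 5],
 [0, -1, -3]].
r(A) ≈ 2.516

The eigenvalues of A are the roots of its characteristic polynomial. With M = A (coefficients from the trace, the sum of principal 2x2 minors, and det A):
  p(λ) = det(λ I - M) = λ^3 + 3λ^2 + 4λ + 7.
No integer candidate from the rational root theorem (±divisors of 7) is a root, so the roots are irrational. The cubic discriminant is Δ = -679 < 0, so there is one real root and a complex-conjugate pair. p(-3) = -5 and p(-2) = 3 have opposite signs, so a root lies in (-3, -2); Newton's method refines it to λ ≈ -2.516. Dividing out (λ - (-2.516)) leaves approximately λ^2 + 0.484λ + 2.7822. For λ^2 + 0.484λ + 2.7822 the discriminant is -10.8946. It is negative, so the remaining roots are the complex-conjugate pair λ ≈ -0.242 ± 1.6503i. Their product equals the constant term, so |λ|^2 ≈ 2.7822 and |λ| ≈ 1.668.
Thus the eigenvalues (to 4 decimals) are -2.516 (modulus 2.516); -0.242 ± 1.6503i (modulus 1.668). The spectral radius is the largest modulus: r(A) ≈ 2.516. (Cross-check: r(A) ≤ ||A||_2 ≈ 8.0063; equality holds whenever A is normal, though it can also hold for some non-normal A.)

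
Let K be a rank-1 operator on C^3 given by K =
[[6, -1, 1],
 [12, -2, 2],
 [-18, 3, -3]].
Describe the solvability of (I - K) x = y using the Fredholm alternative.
(I - K) is singular (det(I - K) = 0, i.e. 1 ∈ sigma(K)). (I - K) x = y is solvable iff y ⊥ ker((I - K)^*) = span{(6, -1, 1)}, i.e. iff 6y_1 - y_2 + y_3 = 0. When solvable, the solutions are x = y + c·(1, 2, -3), c arbitrary (ker(I - K) = span{(1, 2, -3)}, dimension 1).

K has rank 1, so it is an outer product K = u v^T: every row of K is a multiple of one row vector. Reading off the entries, u = (1, 2, -3) and v = (6, -1, 1) (row i of K equals u_i·v^T). A rank-one matrix u v^T satisfies K u = u (v·u) and kills the (2)-dimensional subspace v^⊥, so its characteristic polynomial is lambda^2 (lambda - v·u) with v·u = tr K = 1. Hence the eigenvalues of I - K are 1 (multiplicity 2) and 1 - (1) = 0, so det(I - K) = 0. (Direct check: I - K =
[[-5, 1, -1],
 [-12, 3, -2],
 [18, -3, 4]]
has determinant 0.) So 1 is an eigenvalue of K and (I - K) is not invertible. The finite-dimensional Fredholm alternative says: either (I - K) is invertible, or ker(I - K) ≠ {0} and then range(I - K) = ker((I - K)^*)^⊥, with dim ker(I - K) = dim ker((I - K)^*). We are in the second case, so we need both kernels. Kernel of I - K: (I - K) u = u - u (v·u) = u - u = 0, so ker(I - K) = span{u} = span{(1, 2, -3)} (it is exactly 1-dimensional because rank(I - K) = 2). Kernel of the adjoint: K is real, so (I - K)^* = I - K^T = I - v u^T, and (I - v u^T) v = v - v (u·v) = 0; hence ker((I - K)^*) = span{v} = span{(6, -1, 1)}. Therefore (I - K) x = y is solvable iff <y, v> = 0, i.e. iff 6y_1 - y_2 + y_3 = 0. When this holds, K y = u (v·y) = 0, so (I - K) y = y and x = y is a particular solution; the full solution set is the line x = y + c·u = y + c·(1, 2, -3), c ∈ C.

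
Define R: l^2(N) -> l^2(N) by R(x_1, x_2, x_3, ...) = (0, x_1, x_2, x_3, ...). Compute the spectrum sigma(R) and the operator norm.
sigma(R) = closed disk {z in C : |z| ≤ 1}; ||R|| = 1

R is the unit right shift on l^2(N). ||R x||^2 = sum_{k≥1} |x_k|^2 = ||x||^2, so ||R|| = 1 and sigma(R) ⊂ {|z| ≤ 1}. For any |lambda| < 1, the equation (R - lambda I) x = 0 forces x_1 = 0, then x_k = lambda x_{k+1} ⇒ x = 0, so R has no eigenvalues. But (R - lambda I) is not surjective for |lambda| < 1: solving (R - lambda I) x = e_1 would require x_n proportional to lambda^(-n), which is not in l^2. So every |lambda| < 1 lies in the residual spectrum. The boundary |lambda| = 1 is in the approximate point spectrum (the spectrum is closed). Hence sigma(R) is the closed disk of radius 1.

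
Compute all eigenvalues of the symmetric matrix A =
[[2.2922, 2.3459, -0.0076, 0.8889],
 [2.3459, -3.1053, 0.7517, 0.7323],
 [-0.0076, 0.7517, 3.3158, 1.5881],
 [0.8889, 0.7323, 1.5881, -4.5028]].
sigma(A) ≈ {-5, -4, 3, 4}

A is real symmetric, so its spectrum consists of real eigenvalues. Expanding the characteristic polynomial of the displayed matrix gives
  det(λ I - A) = p(λ) = λ^4 + (2)λ^3 + (-31)λ^2 + (-32.0021)λ + (240).
Solving p(λ) = 0 yields eigenvalues ≈ -5, -4, 3, 4. (A is shown rounded to 4 decimals, so these recover the underlying integer eigenvalues to within that precision.)
Verification: the trace of A = -2 equals the sum of eigenvalues -2, and det(A) ≈ 240.0007 matches the eigenvalue product 240.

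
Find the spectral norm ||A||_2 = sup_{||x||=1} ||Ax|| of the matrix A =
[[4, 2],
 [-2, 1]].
||A||_2 = sqrt((25 + sqrt(369))/2) ≈ 4.7016 (= sqrt(largest eigenvalue of A^T A))

||A||_2 = sigma_max(A) = sqrt(lambda_max(A^T A)). Form the symmetric matrix M = A^T A =
[[20, 6],
 [6, 5]].
Its characteristic polynomial (trace, determinant of M give the coefficients) is
  p(λ) = det(λ I - M) = λ^2 - 25λ + 64.
For λ^2 - 25λ + 64 the discriminant is 369. It is nonnegative but not a perfect square, so the roots are real and irrational: λ = (25 ± sqrt(369))/2 ≈ 22.1047, 2.8953.
So the eigenvalues of A^T A are ≈ 2.8953, 22.1047 (all ≥ 0, as they must be for A^T A). The largest is λ_max = (25 + sqrt(369))/2 ≈ 22.1047, hence ||A||_2 = sqrt(λ_max) = sqrt((25 + sqrt(369))/2) ≈ 4.7016.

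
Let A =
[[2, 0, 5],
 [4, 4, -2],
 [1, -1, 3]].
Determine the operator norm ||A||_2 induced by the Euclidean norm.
||A||_2 ≈ 6.5445 (= sqrt(largest eigenvalue of A^T A))

||A||_2 = sigma_max(A) = sqrt(lambda_max(A^T A)). Form the symmetric matrix M = A^T A =
[[21, 15, 5],
 [15, 17, -11],
 [5, -11, 38]].
Its characteristic polynomial (trace, sum of principal 2x2 minors, determinant of M give the coefficients) is
  p(λ) = det(λ I - M) = λ^3 - 76λ^2 + 1430λ - 400.
No integer candidate from the rational root theorem (±divisors of 400) is a root, so the roots are irrational. The cubic discriminant is Δ = 190328800 > 0, so there are three distinct real roots. p(0) = -400 and p(1) = 955 have opposite signs, so a root lies in (0, 1); Newton's method refines it to λ ≈ 0.284. p(32) = 304 and p(33) = -37 have opposite signs, so a root lies in (32, 33); Newton's method refines it to λ ≈ 32.885. p(42) = -316 and p(43) = 73 have opposite signs, so a root lies in (42, 43); Newton's method refines it to λ ≈ 42.831. Check (Vieta): the three roots sum to 76, matching tr M = 76.
So the eigenvalues of A^T A are ≈ 0.284, 32.885, 42.831 (all ≥ 0, as they must be for A^T A). The largest is λ_max ≈ 42.831, hence ||A||_2 = sqrt(λ_max) ≈ 6.5445.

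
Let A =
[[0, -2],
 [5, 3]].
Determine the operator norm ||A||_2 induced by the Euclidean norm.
||A||_2 = sqrt((38 + sqrt(1044))/2) ≈ 5.9292 (= sqrt(largest eigenvalue of A^T A))

||A||_2 = sigma_max(A) = sqrt(lambda_max(A^T A)). Form the symmetric matrix M = A^T A =
[[25, 15],
 [15, 13]].
Its characteristic polynomial (trace, determinant of M give the coefficients) is
  p(λ) = det(λ I - M) = λ^2 - 38λ + 100.
For λ^2 - 38λ + 100 the discriminant is 1044. It is nonnegative but not a perfect square, so the roots are real and irrational: λ = (38 ± sqrt(1044))/2 ≈ 35.1555, 2.8445.
So the eigenvalues of A^T A are ≈ 2.8445, 35.1555 (all ≥ 0, as they must be for A^T A). The largest is λ_max = (38 + sqrt(1044))/2 ≈ 35.1555, hence ||A||_2 = sqrt(λ_max) = sqrt((38 + sqrt(1044))/2) ≈ 5.9292.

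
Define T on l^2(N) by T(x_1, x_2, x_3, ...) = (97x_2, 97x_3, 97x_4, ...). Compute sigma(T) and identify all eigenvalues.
sigma(T) = closed disk {z in C : |z| ≤ 97}; sigma_p(T) = open disk {z in C : |z| < 97}

Note T = 97·V where V is the unit left shift (V x)_k = x_{k+1}; so sigma(T) = 97·sigma(V) and ||T|| = 97||V||. ||T x||^2 = 9409sum_{k≥2} |x_k|^2 ≤ 9409||x||^2, with equality on {x : x_1 = 0}, so ||T|| = 97. For any lambda with |lambda| < 97, set r = lambda/97 (|r| < 1); the vector x = (1, r, r^2, ...) is in l^2 and satisfies T x = 97(r, r^2, ...) = lambda x, so lambda is an eigenvalue. On the boundary |lambda| = 97 the geometric series diverges, so no l^2 eigenvector exists, but these lambda lie in the approximate point spectrum. Hence sigma(T) is the closed disk of radius 97 and sigma_p(T) is the open disk.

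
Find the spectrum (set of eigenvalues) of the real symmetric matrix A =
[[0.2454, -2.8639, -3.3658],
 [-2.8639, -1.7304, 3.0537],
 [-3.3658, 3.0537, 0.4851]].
sigma(A) ≈ {-4, -3, 6}

A is real symmetric, so its spectrum consists of real eigenvalues. Expanding the characteristic polynomial of the displayed matrix gives
  det(λ I - A) = p(λ) = λ^3 + (1)λ^2 + (-30)λ + (-72.0011).
Solving p(λ) = 0 yields eigenvalues ≈ -4, -3, 6. (A is shown rounded to 4 decimals, so these recover the underlying integer eigenvalues to within that precision.)
Verification: the trace of A = -1 equals the sum of eigenvalues -1, and det(A) ≈ 72.0011 matches the eigenvalue product 72.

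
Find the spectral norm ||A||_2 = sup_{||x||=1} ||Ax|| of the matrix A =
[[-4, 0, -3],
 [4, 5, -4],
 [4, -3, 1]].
||A||_2 ≈ 7.5838 (= sqrt(largest eigenvalue of A^T A))

||A||_2 = sigma_max(A) = sqrt(lambda_max(A^T A)). Form the symmetric matrix M = A^T A =
[[48, 8, 0],
 [8, 34, -23],
 [0, -23, 26]].
Its characteristic polynomial (trace, sum of principal 2x2 minors, determinant of M give the coefficients) is
  p(λ) = det(λ I - M) = λ^3 - 108λ^2 + 3171λ - 15376.
No integer candidate from the rational root theorem (±divisors of 15376) is a root, so the roots are irrational. The cubic discriminant is Δ = 667133604 > 0, so there are three distinct real roots. p(6) = -22 and p(7) = 1872 have opposite signs, so a root lies in (6, 7); Newton's method refines it to λ ≈ 6.0111. p(44) = 244 and p(45) = -256 have opposite signs, so a root lies in (44, 45); Newton's method refines it to λ ≈ 44.4753. p(57) = -328 and p(58) = 342 have opposite signs, so a root lies in (57, 58); Newton's method refines it to λ ≈ 57.5136. Check (Vieta): the three roots sum to 108, matching tr M = 108.
So the eigenvalues of A^T A are ≈ 6.0111, 44.4753, 57.5136 (all ≥ 0, as they must be for A^T A). The largest is λ_max ≈ 57.5136, hence ||A||_2 = sqrt(λ_max) ≈ 7.5838.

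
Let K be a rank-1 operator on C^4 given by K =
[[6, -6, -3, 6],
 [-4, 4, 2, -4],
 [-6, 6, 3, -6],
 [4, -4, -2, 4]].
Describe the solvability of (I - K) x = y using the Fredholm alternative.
(I - K) is invertible (det(I - K) = -16 ≠ 0), so for every y in C^4 the equation (I - K) x = y has a unique solution.

K has rank 1, so it is an outer product K = u v^T: every row of K is a multiple of one row vector. Reading off the entries, u = (-3, 2, 3, -2) and v = (-2, 2, 1, -2) (row i of K equals u_i·v^T). A rank-one matrix u v^T satisfies K u = u (v·u) and kills the (3)-dimensional subspace v^⊥, so its characteristic polynomial is lambda^3 (lambda - v·u) with v·u = tr K = 17. Hence the eigenvalues of I - K are 1 (multiplicity 3) and 1 - (17) = -16, so det(I - K) = -16. (Direct check: I - K =
[[-5, 6, 3, -6],
 [4, -3, -2, 4],
 [6, -6, -2, 6],
 [-4, 4, 2, -3]]
has determinant -16.) The finite-dimensional Fredholm alternative says: either (I - K) is invertible, or ker(I - K) ≠ {0} and then range(I - K) = ker((I - K)^*)^⊥, with dim ker(I - K) = dim ker((I - K)^*). Since det(I - K) ≠ 0, 1 is not an eigenvalue of K and ker(I - K) = {0}, so we are in the first case: for every y there is a unique x = (I - K)^(-1) y. Explicitly, by the Sherman–Morrison formula, (I - u v^T)^(-1) = I + u v^T/(1 - v·u), i.e. (I - K)^(-1) = I + K/(-16).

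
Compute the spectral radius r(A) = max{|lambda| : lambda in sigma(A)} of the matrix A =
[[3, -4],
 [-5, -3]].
r(A) = sqrt(116)/2 ≈ 5.3852

The eigenvalues of A are the roots of its characteristic polynomial. With M = A (coefficients from the trace and determinant):
  p(λ) = det(λ I - M) = λ^2 - 29.
For λ^2 - 29 the discriminant is 116. It is nonnegative but not a perfect square, so the roots are real and irrational: λ = ± sqrt(116)/2 ≈ 5.3852, -5.3852.
Thus the eigenvalues (to 4 decimals) are 5.3852 (modulus 5.3852); -5.3852 (modulus 5.3852). The spectral radius is the largest modulus: r(A) = sqrt(116)/2 ≈ 5.3852. (Cross-check: r(A) ≤ ||A||_2 ≈ 5.9083; equality holds whenever A is normal, though it can also hold for some non-normal A.)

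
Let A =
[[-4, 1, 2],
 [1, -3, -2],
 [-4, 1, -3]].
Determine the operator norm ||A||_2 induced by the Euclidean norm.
||A||_2 ≈ 6.1283 (= sqrt(largest eigenvalue of A^T A))

||A||_2 = sigma_max(A) = sqrt(lambda_max(A^T A)). Form the symmetric matrix M = A^T A =
[[33, -11, 2],
 [-11, 11, 5],
 [2, 5, 17]].
Its characteristic polynomial (trace, sum of principal 2x2 minors, determinant of M give the coefficients) is
  p(λ) = det(λ I - M) = λ^3 - 61λ^2 + 961λ - 3025.
No integer candidate from the rational root theorem (±divisors of 3025) is a root, so the roots are irrational. The cubic discriminant is Δ = 84783392 > 0, so there are three distinct real roots. p(4) = -93 and p(5) = 380 have opposite signs, so a root lies in (4, 5); Newton's method refines it to λ ≈ 4.1816. p(19) = 72 and p(20) = -205 have opposite signs, so a root lies in (19, 20); Newton's method refines it to λ ≈ 19.2618. p(37) = -324 and p(38) = 281 have opposite signs, so a root lies in (37, 38); Newton's method refines it to λ ≈ 37.5566. Check (Vieta): the three roots sum to 61, matching tr M = 61.
So the eigenvalues of A^T A are ≈ 4.1816, 19.2618, 37.5566 (all ≥ 0, as they must be for A^T A). The largest is λ_max ≈ 37.5566, hence ||A||_2 = sqrt(λ_max) ≈ 6.1283.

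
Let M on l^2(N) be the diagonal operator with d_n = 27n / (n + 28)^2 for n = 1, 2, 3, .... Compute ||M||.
||M|| = 27/112 (attained at n = 28)

For M diagonal, ||M|| = sup_n |d_n|. Treat f(x) = 27x / (x + 28)^2 for real x > 0. By the quotient rule, f'(x) = 27(28 - x)/(x + 28)^3, which is positive for x < 28 and negative for x > 28. So f has a unique maximum at x = 28, and since 28 is a positive integer, the supremum over n ≥ 1 is attained at n = 28: d_28 = 27·28/(28 + 28)^2 = 27·28/3136 = 27/112. Hence ||M|| = 27/112.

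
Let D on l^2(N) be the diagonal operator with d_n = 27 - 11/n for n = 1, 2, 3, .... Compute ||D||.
||D|| = 27

For a diagonal operator on l^2 with entries d_n, ||D|| = sup_n |d_n|. Here d_1 = 16, d_2 = 43/2, ..., and d_n = 27 - 11/n increases monotonically toward 27. All terms lie in [16, 27), so |d_n| = d_n and the supremum is the limit 27, which is not attained by any individual d_n. Hence ||D|| = 27.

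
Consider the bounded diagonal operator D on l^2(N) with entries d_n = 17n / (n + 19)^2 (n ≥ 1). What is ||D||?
||D|| = 17/76 (attained at n = 19)

For D diagonal, ||D|| = sup_n |d_n|. Treat f(x) = 17x / (x + 19)^2 for real x > 0. By the quotient rule, f'(x) = 17(19 - x)/(x + 19)^3, which is positive for x < 19 and negative for x > 19. So f has a unique maximum at x = 19, and since 19 is a positive integer, the supremum over n ≥ 1 is attained at n = 19: d_19 = 17·19/(19 + 19)^2 = 17·19/1444 = 17/76. Hence ||D|| = 17/76.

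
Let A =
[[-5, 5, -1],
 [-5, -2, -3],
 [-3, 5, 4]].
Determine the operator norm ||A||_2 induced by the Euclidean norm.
||A||_2 ≈ 9.374 (= sqrt(largest eigenvalue of A^T A))

||A||_2 = sigma_max(A) = sqrt(lambda_max(A^T A)). Form the symmetric matrix M = A^T A =
[[59, -30, 8],
 [-30, 54, 21],
 [8, 21, 26]].
Its characteristic polynomial (trace, sum of principal 2x2 minors, determinant of M give the coefficients) is
  p(λ) = det(λ I - M) = λ^3 - 139λ^2 + 4719λ - 19881.
No integer candidate from the rational root theorem (±divisors of 19881) is a root, so the roots are irrational. The cubic discriminant is Δ = 20400394320 > 0, so there are three distinct real roots. p(4) = -3165 and p(5) = 364 have opposite signs, so a root lies in (4, 5); Newton's method refines it to λ ≈ 4.8935. p(46) = 405 and p(47) = -1316 have opposite signs, so a root lies in (46, 47); Newton's method refines it to λ ≈ 46.2353. p(87) = -2916 and p(88) = 447 have opposite signs, so a root lies in (87, 88); Newton's method refines it to λ ≈ 87.8712. Check (Vieta): the three roots sum to 139, matching tr M = 139.
So the eigenvalues of A^T A are ≈ 4.8935, 46.2353, 87.8712 (all ≥ 0, as they must be for A^T A). The largest is λ_max ≈ 87.8712, hence ||A||_2 = sqrt(λ_max) ≈ 9.374.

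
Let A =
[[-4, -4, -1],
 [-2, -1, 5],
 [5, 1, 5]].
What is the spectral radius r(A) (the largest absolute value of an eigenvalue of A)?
r(A) ≈ 6.667

The eigenvalues of A are the roots of its characteristic polynomial. With M = A (coefficients from the trace, the sum of principal 2x2 minors, and det A):
  p(λ) = det(λ I - M) = λ^3 - 29λ + 103.
No integer candidate from the rational root theorem (±divisors of 103) is a root, so the roots are irrational. The cubic discriminant is Δ = -188887 < 0, so there is one real root and a complex-conjugate pair. p(-7) = -37 and p(-6) = 61 have opposite signs, so a root lies in (-7, -6); Newton's method refines it to λ ≈ -6.667. Dividing out (λ - (-6.667)) leaves approximately λ^2 - 6.667λ + 15.4492. For λ^2 - 6.667λ + 15.4492 the discriminant is -17.3475. It is negative, so the remaining roots are the complex-conjugate pair λ ≈ 3.3335 ± 2.0825i. Their product equals the constant term, so |λ|^2 ≈ 15.4492 and |λ| ≈ 3.9305.
Thus the eigenvalues (to 4 decimals) are -6.667 (modulus 6.667); 3.3335 ± 2.0825i (modulus 3.9305). The spectral radius is the largest modulus: r(A) ≈ 6.667. (Cross-check: r(A) ≤ ||A||_2 ≈ 8.58; equality holds whenever A is normal, though it can also hold for some non-normal A.)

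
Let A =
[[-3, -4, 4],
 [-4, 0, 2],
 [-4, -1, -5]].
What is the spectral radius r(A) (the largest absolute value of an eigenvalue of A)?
r(A) ≈ 6.7512

The eigenvalues of A are the roots of its characteristic polynomial. With M = A (coefficients from the trace, the sum of principal 2x2 minors, and det A):
  p(λ) = det(λ I - M) = λ^3 + 8λ^2 + 17λ - 122.
No integer candidate from the rational root theorem (±divisors of 122) is a root, so the roots are irrational. The cubic discriminant is Δ = -451824 < 0, so there is one real root and a complex-conjugate pair. p(2) = -48 and p(3) = 28 have opposite signs, so a root lies in (2, 3); Newton's method refines it to λ ≈ 2.6767. Dividing out (λ - (2.6767)) leaves approximately λ^2 + 10.6767λ + 45.5784. For λ^2 + 10.6767λ + 45.5784 the discriminant is -68.3216. It is negative, so the remaining roots are the complex-conjugate pair λ ≈ -5.3384 ± 4.1328i. Their product equals the constant term, so |λ|^2 ≈ 45.5784 and |λ| ≈ 6.7512.
Thus the eigenvalues (to 4 decimals) are 2.6767 (modulus 2.6767); -5.3384 ± 4.1328i (modulus 6.7512). The spectral radius is the largest modulus: r(A) ≈ 6.7512. (Cross-check: r(A) ≤ ||A||_2 ≈ 7.2869; equality holds whenever A is normal, though it can also hold for some non-normal A.)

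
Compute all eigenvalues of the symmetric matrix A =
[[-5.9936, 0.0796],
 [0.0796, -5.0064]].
sigma(A) ≈ {-6, -5}

A is real symmetric, so its spectrum consists of real eigenvalues. Expanding the characteristic polynomial of the displayed matrix gives
  det(λ I - A) = p(λ) = λ^2 + (11)λ + (30).
Solving p(λ) = 0 yields eigenvalues ≈ -6, -5. (A is shown rounded to 4 decimals, so these recover the underlying integer eigenvalues to within that precision.)
Verification: the trace of A = -11 equals the sum of eigenvalues -11, and det(A) ≈ 30.0000 matches the eigenvalue product 30.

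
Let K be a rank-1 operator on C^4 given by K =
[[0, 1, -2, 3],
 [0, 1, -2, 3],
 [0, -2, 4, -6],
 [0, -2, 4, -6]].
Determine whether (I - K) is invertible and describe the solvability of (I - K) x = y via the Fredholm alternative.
(I - K) is invertible (det(I - K) = 2 ≠ 0), so for every y in C^4 the equation (I - K) x = y has a unique solution.

K has rank 1, so it is an outer product K = u v^T: every row of K is a multiple of one row vector. Reading off the entries, u = (1, 1, -2, -2) and v = (0, 1, -2, 3) (row i of K equals u_i·v^T). A rank-one matrix u v^T satisfies K u = u (v·u) and kills the (3)-dimensional subspace v^⊥, so its characteristic polynomial is lambda^3 (lambda - v·u) with v·u = tr K = -1. Hence the eigenvalues of I - K are 1 (multiplicity 3) and 1 - (-1) = 2, so det(I - K) = 2. (Direct check: I - K =
[[1, -1, 2, -3],
 [0, 0, 2, -3],
 [0, 2, -3, 6],
 [0, 2, -4, 7]]
has determinant 2.) The finite-dimensional Fredholm alternative says: either (I - K) is invertible, or ker(I - K) ≠ {0} and then range(I - K) = ker((I - K)^*)^⊥, with dim ker(I - K) = dim ker((I - K)^*). Since det(I - K) ≠ 0, 1 is not an eigenvalue of K and ker(I - K) = {0}, so we are in the first case: for every y there is a unique x = (I - K)^(-1) y. Explicitly, by the Sherman–Morrison formula, (I - u v^T)^(-1) = I + u v^T/(1 - v·u), i.e. (I - K)^(-1) = I + K/(2).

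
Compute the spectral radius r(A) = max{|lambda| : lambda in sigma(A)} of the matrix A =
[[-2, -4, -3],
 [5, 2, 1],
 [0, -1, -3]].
r(A) ≈ 3.9188

The eigenvalues of A are the roots of its characteristic polynomial. With M = A (coefficients from the trace, the sum of principal 2x2 minors, and det A):
  p(λ) = det(λ I - M) = λ^3 + 3λ^2 + 17λ + 35.
No integer candidate from the rational root theorem (±divisors of 35) is a root, so the roots are irrational. The cubic discriminant is Δ = -21776 < 0, so there is one real root and a complex-conjugate pair. p(-3) = -16 and p(-2) = 5 have opposite signs, so a root lies in (-3, -2); Newton's method refines it to λ ≈ -2.2791. Dividing out (λ - (-2.2791)) leaves approximately λ^2 + 0.7209λ + 15.357. For λ^2 + 0.7209λ + 15.357 the discriminant is -60.9082. It is negative, so the remaining roots are the complex-conjugate pair λ ≈ -0.3605 ± 3.9022i. Their product equals the constant term, so |λ|^2 ≈ 15.357 and |λ| ≈ 3.9188.
Thus the eigenvalues (to 4 decimals) are -2.2791 (modulus 2.2791); -0.3605 ± 3.9022i (modulus 3.9188). The spectral radius is the largest modulus: r(A) ≈ 3.9188. (Cross-check: r(A) ≤ ||A||_2 ≈ 7.3617; equality holds whenever A is normal, though it can also hold for some non-normal A.)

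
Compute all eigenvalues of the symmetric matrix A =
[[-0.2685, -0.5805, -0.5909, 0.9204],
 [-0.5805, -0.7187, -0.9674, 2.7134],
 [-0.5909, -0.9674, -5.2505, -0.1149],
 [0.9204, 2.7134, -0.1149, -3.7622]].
sigma(A) ≈ {-6, -5, 0, 1}

A is real symmetric, so its spectrum consists of real eigenvalues. Expanding the characteristic polynomial of the displayed matrix gives
  det(λ I - A) = p(λ) = λ^4 + (10)λ^3 + (18.9989)λ^2 + (-30.0027)λ + (0.0015).
Solving p(λ) = 0 yields eigenvalues ≈ -6, -5, 0, 1. (A is shown rounded to 4 decimals, so these recover the underlying integer eigenvalues to within that precision.)
Verification: the trace of A = -10 equals the sum of eigenvalues -10, and det(A) ≈ 0.0015 matches the eigenvalue product 0.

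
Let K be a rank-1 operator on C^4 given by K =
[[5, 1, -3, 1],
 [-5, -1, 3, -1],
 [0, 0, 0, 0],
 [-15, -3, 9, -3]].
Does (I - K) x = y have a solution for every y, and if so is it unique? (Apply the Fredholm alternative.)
(I - K) is singular (det(I - K) = 0, i.e. 1 ∈ sigma(K)). (I - K) x = y is solvable iff y ⊥ ker((I - K)^*) = span{(5, 1, -3, 1)}, i.e. iff 5y_1 + y_2 - 3y_3 + y_4 = 0. When solvable, the solutions are x = y + c·(1, -1, 0, -3), c arbitrary (ker(I - K) = span{(1, -1, 0, -3)}, dimension 1).

K has rank 1, so it is an outer product K = u v^T: every row of K is a multiple of one row vector. Reading off the entries, u = (1, -1, 0, -3) and v = (5, 1, -3, 1) (row i of K equals u_i·v^T). A rank-one matrix u v^T satisfies K u = u (v·u) and kills the (3)-dimensional subspace v^⊥, so its characteristic polynomial is lambda^3 (lambda - v·u) with v·u = tr K = 1. Hence the eigenvalues of I - K are 1 (multiplicity 3) and 1 - (1) = 0, so det(I - K) = 0. (Direct check: I - K =
[[-4, -1, 3, -1],
 [5, 2, -3, 1],
 [0, 0, 1, 0],
 [15, 3, -9, 4]]
has determinant 0.) So 1 is an eigenvalue of K and (I - K) is not invertible. The finite-dimensional Fredholm alternative says: either (I - K) is invertible, or ker(I - K) ≠ {0} and then range(I - K) = ker((I - K)^*)^⊥, with dim ker(I - K) = dim ker((I - K)^*). We are in the second case, so we need both kernels. Kernel of I - K: (I - K) u = u - u (v·u) = u - u = 0, so ker(I - K) = span{u} = span{(1, -1, 0, -3)} (it is exactly 1-dimensional because rank(I - K) = 3). Kernel of the adjoint: K is real, so (I - K)^* = I - K^T = I - v u^T, and (I - v u^T) v = v - v (u·v) = 0; hence ker((I - K)^*) = span{v} = span{(5, 1, -3, 1)}. Therefore (I - K) x = y is solvable iff <y, v> = 0, i.e. iff 5y_1 + y_2 - 3y_3 + y_4 = 0. When this holds, K y = u (v·y) = 0, so (I - K) y = y and x = y is a particular solution; the full solution set is the line x = y + c·u = y + c·(1, -1, 0, -3), c ∈ C.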